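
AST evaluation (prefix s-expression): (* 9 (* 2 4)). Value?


Evaluate inner: (* 2 4) = 8
Evaluate root: (* 9 8) = 72
Result: 72


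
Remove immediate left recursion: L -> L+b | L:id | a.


Left-recursive alternatives: L+b, L:id; non-recursive: a
Introduce L': L -> aL', L' -> +bL' | :idL' | ε


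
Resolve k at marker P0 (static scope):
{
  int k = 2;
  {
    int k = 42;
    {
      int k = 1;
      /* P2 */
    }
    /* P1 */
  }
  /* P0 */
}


k declared in the same block as P0
k = 2


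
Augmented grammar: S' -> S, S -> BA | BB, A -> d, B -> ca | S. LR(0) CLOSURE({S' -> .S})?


Start: S' -> .S
For each item with dot before a nonterminal B, add B -> .γ for every B-production
Closure: [S' -> .S, S -> .BA, S -> .BB, B -> .ca, B -> .S]


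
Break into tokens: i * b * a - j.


Scan left to right, longest-match per lexeme
Tokens: ID(i), OP(*), ID(b), OP(*), ID(a), OP(-), ID(j)


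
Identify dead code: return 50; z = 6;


statement follows a return and is unreachable
Dead: 'z = 6'


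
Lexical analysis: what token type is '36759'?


Pattern: digits only
Type: INTEGER_LITERAL


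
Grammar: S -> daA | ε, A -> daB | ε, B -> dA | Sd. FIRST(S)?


Per alternative of S: FIRST(daA) = {d}; FIRST(ε) = {ε}
FIRST(S) = {d, ε}


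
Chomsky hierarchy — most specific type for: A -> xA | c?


Right-linear: every RHS is a terminal or a terminal followed by one nonterminal
Classification: Type 3 (Regular)


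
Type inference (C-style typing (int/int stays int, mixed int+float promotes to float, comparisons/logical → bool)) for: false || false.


Operand types: bool || bool
Rule: logical operators take bool operands and yield bool
Result type: bool


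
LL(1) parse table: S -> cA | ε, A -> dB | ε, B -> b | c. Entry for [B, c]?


For [B, c]: 'c' ∈ FIRST(c)
Entry: B -> c


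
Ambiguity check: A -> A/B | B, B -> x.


precedence layered via separate nonterminal B: deterministic
Unambiguous


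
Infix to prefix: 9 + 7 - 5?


left-to-right (same/higher precedence on left): tree is (- (+ 9 7) 5)
Prefix: - + 9 7 5


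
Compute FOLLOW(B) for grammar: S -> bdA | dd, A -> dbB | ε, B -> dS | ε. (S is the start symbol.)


$ ∈ FOLLOW(S). For each A -> αBβ: add FIRST(β)\{ε} to FOLLOW(B); if β nullable, add FOLLOW(A).
FOLLOW(B) = {$}


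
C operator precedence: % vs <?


'%' is multiplicative (level 10); '<' is relational (level 7)
Higher level binds tighter
'%' has higher precedence than '<'


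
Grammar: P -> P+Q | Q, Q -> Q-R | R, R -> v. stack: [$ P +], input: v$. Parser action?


no handle ('P+' is not any RHS); shift 'v'
Action: shift


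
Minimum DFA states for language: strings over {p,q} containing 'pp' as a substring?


KMP-style automaton: 2 progress states + 1 absorbing accept = 3
Minimal DFA: 3 states


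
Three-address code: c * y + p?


Break into single-operator statements:
t1 = c * y
t2 = t1 + p


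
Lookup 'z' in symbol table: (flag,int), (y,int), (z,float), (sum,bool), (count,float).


Lookup 'z' → type float


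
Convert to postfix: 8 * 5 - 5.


Left to right (same or higher precedence on left)
Postfix: 8 5 * 5 -


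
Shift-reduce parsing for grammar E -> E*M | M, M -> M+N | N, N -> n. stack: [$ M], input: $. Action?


lookahead ∉ {+} so M won't extend; reduce E -> M
Action: reduce (E -> M)


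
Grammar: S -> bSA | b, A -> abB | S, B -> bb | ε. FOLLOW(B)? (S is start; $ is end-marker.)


$ ∈ FOLLOW(S). For each A -> αBβ: add FIRST(β)\{ε} to FOLLOW(B); if β nullable, add FOLLOW(A).
FOLLOW(B) = {$, a, b}


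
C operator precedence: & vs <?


'<' is relational (level 7); '&' is bitwise AND (level 5)
Higher level binds tighter
'<' has higher precedence than '&'


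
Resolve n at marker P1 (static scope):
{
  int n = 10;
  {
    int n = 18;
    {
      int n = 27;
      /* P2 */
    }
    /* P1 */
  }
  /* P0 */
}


n declared in the same block as P1
n = 18


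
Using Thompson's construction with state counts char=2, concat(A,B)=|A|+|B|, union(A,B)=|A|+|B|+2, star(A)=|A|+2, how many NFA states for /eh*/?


Syntax tree has 2 char leaf(s), 0 union(s), 1 star(s)
chars contribute 2×2 = 4; each union adds +2; each star adds +2
Total: 4 + 0 + 2 = 6 states


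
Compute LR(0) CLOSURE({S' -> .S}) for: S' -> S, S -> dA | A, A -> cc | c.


Start: S' -> .S
For each item with dot before a nonterminal B, add B -> .γ for every B-production
Closure: [S' -> .S, S -> .dA, S -> .A, A -> .cc, A -> .c]


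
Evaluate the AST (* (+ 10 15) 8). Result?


Evaluate inner: (+ 10 15) = 25
Evaluate root: (* 25 8) = 200
Result: 200


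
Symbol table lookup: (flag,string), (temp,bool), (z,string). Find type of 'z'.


Lookup 'z' → type string


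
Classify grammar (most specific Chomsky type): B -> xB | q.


Right-linear: every RHS is a terminal or a terminal followed by one nonterminal
Classification: Type 3 (Regular)


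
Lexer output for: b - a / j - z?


Scan left to right, longest-match per lexeme
Tokens: ID(b), OP(-), ID(a), OP(/), ID(j), OP(-), ID(z)


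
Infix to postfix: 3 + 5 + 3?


Left to right (same or higher precedence on left)
Postfix: 3 5 + 3 +


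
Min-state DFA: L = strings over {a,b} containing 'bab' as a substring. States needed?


KMP-style automaton: 3 progress states + 1 absorbing accept = 4
Minimal DFA: 4 states


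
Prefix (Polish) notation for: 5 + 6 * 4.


'*' binds tighter: tree is (+ 5 (* 6 4))
Prefix: + 5 * 6 4


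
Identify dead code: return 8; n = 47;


statement follows a return and is unreachable
Dead: 'n = 47'


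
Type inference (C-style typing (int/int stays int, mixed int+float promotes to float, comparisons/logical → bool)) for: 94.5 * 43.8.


Operand types: float * float
Rule: mixed int/float promotes to float; int/int stays int
Result type: float


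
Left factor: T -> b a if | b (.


Common prefix: 'b'
Factored: T -> b T', T' -> a if | (


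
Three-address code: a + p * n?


Break into single-operator statements:
t1 = p * n
t2 = a + t1


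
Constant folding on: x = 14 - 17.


14 - 17 = -3 at compile time
Optimized: x = -3


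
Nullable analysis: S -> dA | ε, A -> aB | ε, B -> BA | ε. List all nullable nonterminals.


A nonterminal is nullable iff some alternative derives ε (directly, or every symbol in it is nullable)
Nullable: {A, B, S}


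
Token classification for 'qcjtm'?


Pattern: letter/underscore followed by alphanumerics, not a keyword
Type: IDENTIFIER


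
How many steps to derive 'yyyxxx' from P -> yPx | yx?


Derivation: P => yPx => yyPxx => yyyxxx
Steps: 3


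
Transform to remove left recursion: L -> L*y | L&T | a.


Left-recursive alternatives: L*y, L&T; non-recursive: a
Introduce L': L -> aL', L' -> *yL' | &TL' | ε


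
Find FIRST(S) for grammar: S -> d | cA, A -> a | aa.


Per alternative of S: FIRST(d) = {d}; FIRST(cA) = {c}
FIRST(S) = {c, d}


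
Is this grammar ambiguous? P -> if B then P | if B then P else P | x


dangling else: 'if B then if B then x else x' parses two ways
Ambiguous


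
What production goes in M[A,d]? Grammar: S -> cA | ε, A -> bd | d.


For [A, d]: 'd' ∈ FIRST(d)
Entry: A -> d


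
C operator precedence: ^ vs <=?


'<=' is relational (level 7); '^' is bitwise XOR (level 4)
Higher level binds tighter
'<=' has higher precedence than '^'


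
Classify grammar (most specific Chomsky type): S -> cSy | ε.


Single nonterminal LHS, but c^n y^n is not regular
Classification: Type 2 (Context-Free)


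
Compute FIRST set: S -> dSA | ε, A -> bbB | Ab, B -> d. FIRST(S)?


Per alternative of S: FIRST(dSA) = {d}; FIRST(ε) = {ε}
FIRST(S) = {d, ε}


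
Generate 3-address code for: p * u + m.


Break into single-operator statements:
t1 = p * u
t2 = t1 + m


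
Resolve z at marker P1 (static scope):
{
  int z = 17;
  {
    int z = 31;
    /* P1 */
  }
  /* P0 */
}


z declared in the same block as P1
z = 31


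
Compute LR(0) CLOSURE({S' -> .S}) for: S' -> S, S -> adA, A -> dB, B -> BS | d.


Start: S' -> .S
For each item with dot before a nonterminal B, add B -> .γ for every B-production
Closure: [S' -> .S, S -> .adA]


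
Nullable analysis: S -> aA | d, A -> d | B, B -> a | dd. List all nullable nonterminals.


A nonterminal is nullable iff some alternative derives ε (directly, or every symbol in it is nullable)
Nullable: {}


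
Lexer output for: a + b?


Scan left to right, longest-match per lexeme
Tokens: ID(a), OP(+), ID(b)


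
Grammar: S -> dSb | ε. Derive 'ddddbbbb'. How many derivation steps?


Derivation: S => dSb => ddSbb => dddSbbb => ddddSbbbb => ddddbbbb
Steps: 5


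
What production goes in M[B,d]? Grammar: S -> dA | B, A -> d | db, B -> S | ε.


For [B, d]: 'd' ∈ FIRST(S)
Entry: B -> S


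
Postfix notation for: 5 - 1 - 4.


Left to right (same or higher precedence on left)
Postfix: 5 1 - 4 -


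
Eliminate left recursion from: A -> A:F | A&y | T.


Left-recursive alternatives: A:F, A&y; non-recursive: T
Introduce A': A -> TA', A' -> :FA' | &yA' | ε


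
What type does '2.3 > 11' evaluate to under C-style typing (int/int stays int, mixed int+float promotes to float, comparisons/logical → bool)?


Operand types: float > int
Rule: comparison yields bool
Result type: bool


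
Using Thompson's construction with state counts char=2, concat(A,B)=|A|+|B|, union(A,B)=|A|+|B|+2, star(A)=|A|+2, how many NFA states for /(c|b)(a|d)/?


Syntax tree has 4 char leaf(s), 2 union(s), 0 star(s)
chars contribute 4×2 = 8; each union adds +2; each star adds +2
Total: 8 + 4 + 0 = 12 states


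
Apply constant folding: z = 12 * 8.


12 * 8 = 96 at compile time
Optimized: z = 96


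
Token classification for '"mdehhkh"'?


Pattern: double-quoted sequence
Type: STRING_LITERAL


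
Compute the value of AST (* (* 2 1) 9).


Evaluate inner: (* 2 1) = 2
Evaluate root: (* 2 9) = 18
Result: 18


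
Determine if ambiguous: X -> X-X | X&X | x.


'x-x&x' has two parse trees (no precedence encoded between - and &)
Ambiguous


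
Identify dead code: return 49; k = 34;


statement follows a return and is unreachable
Dead: 'k = 34'


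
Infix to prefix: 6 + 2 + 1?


left-to-right (same/higher precedence on left): tree is (+ (+ 6 2) 1)
Prefix: + + 6 2 1


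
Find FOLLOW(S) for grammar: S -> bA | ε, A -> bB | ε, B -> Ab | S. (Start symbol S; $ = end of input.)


$ ∈ FOLLOW(S). For each A -> αBβ: add FIRST(β)\{ε} to FOLLOW(B); if β nullable, add FOLLOW(A).
FOLLOW(S) = {$, b}


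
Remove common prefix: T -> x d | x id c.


Common prefix: 'x'
Factored: T -> x T', T' -> d | id c


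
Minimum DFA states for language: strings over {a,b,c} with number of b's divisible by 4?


Track (count of b) mod 4: states 0..3, accept at 0
Minimal DFA: 4 states


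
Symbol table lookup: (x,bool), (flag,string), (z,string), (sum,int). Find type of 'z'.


Lookup 'z' → type string


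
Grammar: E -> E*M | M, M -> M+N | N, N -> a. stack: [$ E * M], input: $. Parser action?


handle 'E*M' on top; lookahead ∈ FOLLOW(E) = {*, $}
Action: reduce (E -> E*M)


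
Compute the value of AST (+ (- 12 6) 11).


Evaluate inner: (- 12 6) = 6
Evaluate root: (+ 6 11) = 17
Result: 17


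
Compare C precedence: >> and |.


'>>' is shift (level 8); '|' is bitwise OR (level 3)
Higher level binds tighter
'>>' has higher precedence than '|'


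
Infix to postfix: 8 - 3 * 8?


* has higher precedence, evaluate 3*8 first
Postfix: 8 3 8 * -


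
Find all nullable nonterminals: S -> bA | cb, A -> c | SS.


A nonterminal is nullable iff some alternative derives ε (directly, or every symbol in it is nullable)
Nullable: {}


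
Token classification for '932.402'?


Pattern: digits with a decimal point
Type: FLOAT_LITERAL


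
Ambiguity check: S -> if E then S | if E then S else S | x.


dangling else: 'if E then if E then x else x' parses two ways
Ambiguous


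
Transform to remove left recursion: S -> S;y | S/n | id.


Left-recursive alternatives: S;y, S/n; non-recursive: id
Introduce S': S -> idS', S' -> ;yS' | /nS' | ε


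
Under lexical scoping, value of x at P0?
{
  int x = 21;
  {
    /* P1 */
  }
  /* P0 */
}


x declared in the same block as P0
x = 21


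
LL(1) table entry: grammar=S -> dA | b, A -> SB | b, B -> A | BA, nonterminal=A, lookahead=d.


For [A, d]: 'd' ∈ FIRST(SB)
Entry: A -> SB


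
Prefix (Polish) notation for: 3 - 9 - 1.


left-to-right (same/higher precedence on left): tree is (- (- 3 9) 1)
Prefix: - - 3 9 1


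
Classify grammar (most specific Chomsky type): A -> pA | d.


Right-linear: every RHS is a terminal or a terminal followed by one nonterminal
Classification: Type 3 (Regular)


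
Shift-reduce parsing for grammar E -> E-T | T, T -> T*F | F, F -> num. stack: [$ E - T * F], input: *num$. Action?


handle 'T*F' on top
Action: reduce (T -> T*F)


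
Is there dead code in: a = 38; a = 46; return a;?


first assignment to a is overwritten before any read
Dead: 'a = 38'


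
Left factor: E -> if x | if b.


Common prefix: 'if'
Factored: E -> if E', E' -> x | b


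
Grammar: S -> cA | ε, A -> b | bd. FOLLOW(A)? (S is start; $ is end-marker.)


$ ∈ FOLLOW(S). For each A -> αBβ: add FIRST(β)\{ε} to FOLLOW(B); if β nullable, add FOLLOW(A).
FOLLOW(A) = {$}


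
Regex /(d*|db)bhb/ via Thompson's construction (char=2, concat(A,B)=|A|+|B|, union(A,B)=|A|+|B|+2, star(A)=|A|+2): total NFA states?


Syntax tree has 6 char leaf(s), 1 union(s), 1 star(s)
chars contribute 6×2 = 12; each union adds +2; each star adds +2
Total: 12 + 2 + 2 = 16 states


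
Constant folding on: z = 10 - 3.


10 - 3 = 7 at compile time
Optimized: z = 7


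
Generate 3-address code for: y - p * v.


Break into single-operator statements:
t1 = p * v
t2 = y - t1


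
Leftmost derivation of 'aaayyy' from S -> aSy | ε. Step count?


Derivation: S => aSy => aaSyy => aaaSyyy => aaayyy
Steps: 4


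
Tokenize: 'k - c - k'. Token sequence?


Scan left to right, longest-match per lexeme
Tokens: ID(k), OP(-), ID(c), OP(-), ID(k)


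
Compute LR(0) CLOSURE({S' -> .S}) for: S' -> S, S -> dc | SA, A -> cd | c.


Start: S' -> .S
For each item with dot before a nonterminal B, add B -> .γ for every B-production
Closure: [S' -> .S, S -> .dc, S -> .SA]


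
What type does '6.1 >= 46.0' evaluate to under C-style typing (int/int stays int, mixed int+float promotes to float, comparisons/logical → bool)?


Operand types: float >= float
Rule: comparison yields bool
Result type: bool


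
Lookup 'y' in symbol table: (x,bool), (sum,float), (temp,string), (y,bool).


Lookup 'y' → type bool


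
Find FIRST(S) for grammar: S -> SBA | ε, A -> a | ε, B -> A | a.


Per alternative of S: FIRST(SBA) = {a, ε}; FIRST(ε) = {ε}
FIRST(S) = {a, ε}


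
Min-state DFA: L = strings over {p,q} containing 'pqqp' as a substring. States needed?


KMP-style automaton: 4 progress states + 1 absorbing accept = 5
Minimal DFA: 5 states


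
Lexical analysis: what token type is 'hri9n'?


Pattern: letter/underscore followed by alphanumerics, not a keyword
Type: IDENTIFIER


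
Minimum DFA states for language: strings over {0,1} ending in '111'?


Track the longest suffix of input matching a prefix of '111': 4 classes (prefixes of length 0..3)
Minimal DFA: 4 states


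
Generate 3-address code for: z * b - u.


Break into single-operator statements:
t1 = z * b
t2 = t1 - u


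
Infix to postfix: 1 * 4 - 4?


Left to right (same or higher precedence on left)
Postfix: 1 4 * 4 -


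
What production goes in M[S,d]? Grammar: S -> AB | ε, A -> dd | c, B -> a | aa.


For [S, d]: 'd' ∈ FIRST(AB)
Entry: S -> AB


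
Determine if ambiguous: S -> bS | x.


right-linear, alternatives start with distinct terminals 'b' vs 'x': unique leftmost derivation
Unambiguous


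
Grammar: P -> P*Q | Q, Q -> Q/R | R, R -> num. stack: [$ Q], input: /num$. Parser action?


shift '/' to continue Q -> Q/R
Action: shift


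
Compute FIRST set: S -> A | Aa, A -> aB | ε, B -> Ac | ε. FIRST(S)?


Per alternative of S: FIRST(A) = {a, ε}; FIRST(Aa) = {a}
FIRST(S) = {a, ε}


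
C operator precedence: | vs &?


'&' is bitwise AND (level 5); '|' is bitwise OR (level 3)
Higher level binds tighter
'&' has higher precedence than '|'


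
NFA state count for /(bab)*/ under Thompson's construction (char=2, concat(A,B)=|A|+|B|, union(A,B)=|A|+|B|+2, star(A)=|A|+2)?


Syntax tree has 3 char leaf(s), 0 union(s), 1 star(s)
chars contribute 3×2 = 6; each union adds +2; each star adds +2
Total: 6 + 0 + 2 = 8 states


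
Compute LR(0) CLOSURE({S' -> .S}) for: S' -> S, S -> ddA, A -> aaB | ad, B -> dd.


Start: S' -> .S
For each item with dot before a nonterminal B, add B -> .γ for every B-production
Closure: [S' -> .S, S -> .ddA]


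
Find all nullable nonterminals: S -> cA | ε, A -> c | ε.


A nonterminal is nullable iff some alternative derives ε (directly, or every symbol in it is nullable)
Nullable: {A, S}


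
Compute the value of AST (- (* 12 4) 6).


Evaluate inner: (* 12 4) = 48
Evaluate root: (- 48 6) = 42
Result: 42


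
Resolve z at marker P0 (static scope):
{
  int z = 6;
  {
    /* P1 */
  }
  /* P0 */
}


z declared in the same block as P0
z = 6


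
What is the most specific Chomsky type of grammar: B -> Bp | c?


Left-linear: every RHS is a terminal or one nonterminal followed by a terminal
Classification: Type 3 (Regular)


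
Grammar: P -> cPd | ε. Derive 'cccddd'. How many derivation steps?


Derivation: P => cPd => ccPdd => cccPddd => cccddd
Steps: 4


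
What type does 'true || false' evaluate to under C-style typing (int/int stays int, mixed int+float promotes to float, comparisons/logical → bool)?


Operand types: bool || bool
Rule: logical operators take bool operands and yield bool
Result type: bool


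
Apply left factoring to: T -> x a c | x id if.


Common prefix: 'x'
Factored: T -> x T', T' -> a c | id if


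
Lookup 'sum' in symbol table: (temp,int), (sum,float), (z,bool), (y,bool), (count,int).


Lookup 'sum' → type float


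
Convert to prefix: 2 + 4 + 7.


left-to-right (same/higher precedence on left): tree is (+ (+ 2 4) 7)
Prefix: + + 2 4 7


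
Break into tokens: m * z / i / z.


Scan left to right, longest-match per lexeme
Tokens: ID(m), OP(*), ID(z), OP(/), ID(i), OP(/), ID(z)


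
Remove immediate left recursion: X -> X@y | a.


Left-recursive alternatives: X@y; non-recursive: a
Introduce X': X -> aX', X' -> @yX' | ε


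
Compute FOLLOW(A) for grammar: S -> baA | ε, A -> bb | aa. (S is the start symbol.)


$ ∈ FOLLOW(S). For each A -> αBβ: add FIRST(β)\{ε} to FOLLOW(B); if β nullable, add FOLLOW(A).
FOLLOW(A) = {$}


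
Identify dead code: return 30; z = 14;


statement follows a return and is unreachable
Dead: 'z = 14'


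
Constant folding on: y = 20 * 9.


20 * 9 = 180 at compile time
Optimized: y = 180


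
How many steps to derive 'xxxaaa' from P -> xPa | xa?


Derivation: P => xPa => xxPaa => xxxaaa
Steps: 3


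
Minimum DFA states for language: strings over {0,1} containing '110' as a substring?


KMP-style automaton: 3 progress states + 1 absorbing accept = 4
Minimal DFA: 4 states


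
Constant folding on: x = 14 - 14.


14 - 14 = 0 at compile time
Optimized: x = 0


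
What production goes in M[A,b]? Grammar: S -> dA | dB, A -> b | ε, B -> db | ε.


For [A, b]: 'b' ∈ FIRST(b)
Entry: A -> b


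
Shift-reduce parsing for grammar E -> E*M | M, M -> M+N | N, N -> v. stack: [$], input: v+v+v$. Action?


no handle on stack; shift 'v'
Action: shift


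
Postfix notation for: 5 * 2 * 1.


Left to right (same or higher precedence on left)
Postfix: 5 2 * 1 *


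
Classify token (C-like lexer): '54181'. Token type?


Pattern: digits only
Type: INTEGER_LITERAL


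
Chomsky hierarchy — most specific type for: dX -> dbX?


LHS has context (more than one symbol) and |LHS| ≤ |RHS|
Classification: Type 1 (Context-Sensitive)


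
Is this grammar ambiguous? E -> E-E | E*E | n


'n-n*n' has two parse trees (no precedence encoded between - and *)
Ambiguous


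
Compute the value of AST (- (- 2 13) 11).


Evaluate inner: (- 2 13) = -11
Evaluate root: (- -11 11) = -22
Result: -22


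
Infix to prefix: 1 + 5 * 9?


'*' binds tighter: tree is (+ 1 (* 5 9))
Prefix: + 1 * 5 9


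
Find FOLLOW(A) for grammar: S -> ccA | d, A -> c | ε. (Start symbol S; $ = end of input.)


$ ∈ FOLLOW(S). For each A -> αBβ: add FIRST(β)\{ε} to FOLLOW(B); if β nullable, add FOLLOW(A).
FOLLOW(A) = {$}


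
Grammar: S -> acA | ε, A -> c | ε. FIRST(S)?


Per alternative of S: FIRST(acA) = {a}; FIRST(ε) = {ε}
FIRST(S) = {a, ε}


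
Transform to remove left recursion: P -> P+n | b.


Left-recursive alternatives: P+n; non-recursive: b
Introduce P': P -> bP', P' -> +nP' | ε


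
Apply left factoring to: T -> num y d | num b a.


Common prefix: 'num'
Factored: T -> num T', T' -> y d | b a


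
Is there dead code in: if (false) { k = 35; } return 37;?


condition is constant false, so the whole block is unreachable
Dead: 'if (false) { k = 35; }'


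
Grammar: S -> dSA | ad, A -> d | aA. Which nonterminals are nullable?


A nonterminal is nullable iff some alternative derives ε (directly, or every symbol in it is nullable)
Nullable: {}


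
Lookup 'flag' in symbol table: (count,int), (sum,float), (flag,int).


Lookup 'flag' → type int


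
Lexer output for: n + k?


Scan left to right, longest-match per lexeme
Tokens: ID(n), OP(+), ID(k)


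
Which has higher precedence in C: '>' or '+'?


'+' is additive (level 9); '>' is relational (level 7)
Higher level binds tighter
'+' has higher precedence than '>'


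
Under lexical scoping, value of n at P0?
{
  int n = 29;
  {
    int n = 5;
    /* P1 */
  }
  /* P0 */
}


n declared in the same block as P0
n = 29


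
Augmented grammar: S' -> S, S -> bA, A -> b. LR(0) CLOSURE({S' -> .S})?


Start: S' -> .S
For each item with dot before a nonterminal B, add B -> .γ for every B-production
Closure: [S' -> .S, S -> .bA]


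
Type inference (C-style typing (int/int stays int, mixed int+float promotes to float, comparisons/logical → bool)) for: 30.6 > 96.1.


Operand types: float > float
Rule: comparison yields bool
Result type: bool


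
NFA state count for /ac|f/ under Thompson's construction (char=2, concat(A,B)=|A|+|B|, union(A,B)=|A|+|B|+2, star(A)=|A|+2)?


Syntax tree has 3 char leaf(s), 1 union(s), 0 star(s)
chars contribute 3×2 = 6; each union adds +2; each star adds +2
Total: 6 + 2 + 0 = 8 states


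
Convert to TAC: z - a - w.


Break into single-operator statements:
t1 = z - a
t2 = t1 - w


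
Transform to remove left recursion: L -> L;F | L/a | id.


Left-recursive alternatives: L;F, L/a; non-recursive: id
Introduce L': L -> idL', L' -> ;FL' | /aL' | ε


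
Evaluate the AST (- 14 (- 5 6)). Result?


Evaluate inner: (- 5 6) = -1
Evaluate root: (- 14 -1) = 15
Result: 15


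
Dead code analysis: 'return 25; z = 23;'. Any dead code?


statement follows a return and is unreachable
Dead: 'z = 23'


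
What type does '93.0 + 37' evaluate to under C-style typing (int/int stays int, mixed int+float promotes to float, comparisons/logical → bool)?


Operand types: float + int
Rule: mixed int/float promotes to float; int/int stays int
Result type: float


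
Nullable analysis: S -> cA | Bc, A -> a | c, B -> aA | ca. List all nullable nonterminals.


A nonterminal is nullable iff some alternative derives ε (directly, or every symbol in it is nullable)
Nullable: {}


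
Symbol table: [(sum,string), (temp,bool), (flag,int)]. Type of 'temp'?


Lookup 'temp' → type bool


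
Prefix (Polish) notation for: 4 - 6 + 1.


left-to-right (same/higher precedence on left): tree is (+ (- 4 6) 1)
Prefix: + - 4 6 1


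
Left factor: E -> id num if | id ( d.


Common prefix: 'id'
Factored: E -> id E', E' -> num if | ( d


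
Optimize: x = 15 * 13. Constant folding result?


15 * 13 = 195 at compile time
Optimized: x = 195


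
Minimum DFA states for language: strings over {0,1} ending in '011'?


Track the longest suffix of input matching a prefix of '011': 4 classes (prefixes of length 0..3)
Minimal DFA: 4 states


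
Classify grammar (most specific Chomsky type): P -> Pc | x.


Left-linear: every RHS is a terminal or one nonterminal followed by a terminal
Classification: Type 3 (Regular)


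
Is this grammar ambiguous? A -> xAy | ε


balanced x^n…y^n: each string has a unique parse
Unambiguous


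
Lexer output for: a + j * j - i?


Scan left to right, longest-match per lexeme
Tokens: ID(a), OP(+), ID(j), OP(*), ID(j), OP(-), ID(i)


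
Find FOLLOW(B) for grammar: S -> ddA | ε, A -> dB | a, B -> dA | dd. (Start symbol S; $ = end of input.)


$ ∈ FOLLOW(S). For each A -> αBβ: add FIRST(β)\{ε} to FOLLOW(B); if β nullable, add FOLLOW(A).
FOLLOW(B) = {$}


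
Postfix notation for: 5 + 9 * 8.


* has higher precedence, evaluate 9*8 first
Postfix: 5 9 8 * +


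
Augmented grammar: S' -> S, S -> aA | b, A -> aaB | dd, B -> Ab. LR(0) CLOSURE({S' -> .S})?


Start: S' -> .S
For each item with dot before a nonterminal B, add B -> .γ for every B-production
Closure: [S' -> .S, S -> .aA, S -> .b]


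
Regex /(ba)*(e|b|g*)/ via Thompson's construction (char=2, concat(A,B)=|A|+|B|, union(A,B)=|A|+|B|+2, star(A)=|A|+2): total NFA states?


Syntax tree has 5 char leaf(s), 2 union(s), 2 star(s)
chars contribute 5×2 = 10; each union adds +2; each star adds +2
Total: 10 + 4 + 4 = 18 states


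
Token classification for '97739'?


Pattern: digits only
Type: INTEGER_LITERAL


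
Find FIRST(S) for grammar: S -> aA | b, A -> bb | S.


Per alternative of S: FIRST(aA) = {a}; FIRST(b) = {b}
FIRST(S) = {a, b}


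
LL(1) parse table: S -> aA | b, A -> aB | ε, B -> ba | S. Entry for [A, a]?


For [A, a]: 'a' ∈ FIRST(aB)
Entry: A -> aB


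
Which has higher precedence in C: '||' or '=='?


'==' is equality (level 6); '||' is logical OR (level 1)
Higher level binds tighter
'==' has higher precedence than '||'


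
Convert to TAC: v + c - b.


Break into single-operator statements:
t1 = v + c
t2 = t1 - b


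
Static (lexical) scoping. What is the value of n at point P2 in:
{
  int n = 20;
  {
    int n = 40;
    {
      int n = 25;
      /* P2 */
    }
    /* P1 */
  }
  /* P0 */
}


n declared in the same block as P2
n = 25


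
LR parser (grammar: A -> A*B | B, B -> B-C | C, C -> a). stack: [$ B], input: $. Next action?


lookahead ∉ {-} so B won't extend; reduce A -> B
Action: reduce (A -> B)


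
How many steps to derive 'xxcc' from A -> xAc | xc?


Derivation: A => xAc => xxcc
Steps: 2


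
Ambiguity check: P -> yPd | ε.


balanced y^n…d^n: each string has a unique parse
Unambiguous


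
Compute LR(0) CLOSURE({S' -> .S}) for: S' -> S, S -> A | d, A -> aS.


Start: S' -> .S
For each item with dot before a nonterminal B, add B -> .γ for every B-production
Closure: [S' -> .S, S -> .A, S -> .d, A -> .aS]


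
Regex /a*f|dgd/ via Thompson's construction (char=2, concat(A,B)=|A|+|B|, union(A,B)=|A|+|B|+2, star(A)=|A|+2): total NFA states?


Syntax tree has 5 char leaf(s), 1 union(s), 1 star(s)
chars contribute 5×2 = 10; each union adds +2; each star adds +2
Total: 10 + 2 + 2 = 14 states


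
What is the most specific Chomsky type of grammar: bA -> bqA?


LHS has context (more than one symbol) and |LHS| ≤ |RHS|
Classification: Type 1 (Context-Sensitive)


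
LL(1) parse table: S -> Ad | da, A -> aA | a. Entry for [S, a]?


For [S, a]: 'a' ∈ FIRST(Ad)
Entry: S -> Ad


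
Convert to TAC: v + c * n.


Break into single-operator statements:
t1 = c * n
t2 = v + t1


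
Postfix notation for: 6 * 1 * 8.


Left to right (same or higher precedence on left)
Postfix: 6 1 * 8 *


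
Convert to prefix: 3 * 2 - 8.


left-to-right (same/higher precedence on left): tree is (- (* 3 2) 8)
Prefix: - * 3 2 8


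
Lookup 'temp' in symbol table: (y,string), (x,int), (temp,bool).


Lookup 'temp' → type bool


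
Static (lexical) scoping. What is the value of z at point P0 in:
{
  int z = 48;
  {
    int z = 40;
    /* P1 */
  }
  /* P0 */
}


z declared in the same block as P0
z = 48


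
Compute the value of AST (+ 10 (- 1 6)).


Evaluate inner: (- 1 6) = -5
Evaluate root: (+ 10 -5) = 5
Result: 5


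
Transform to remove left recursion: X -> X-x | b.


Left-recursive alternatives: X-x; non-recursive: b
Introduce X': X -> bX', X' -> -xX' | ε


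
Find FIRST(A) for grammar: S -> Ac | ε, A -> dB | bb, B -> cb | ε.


Per alternative of A: FIRST(dB) = {d}; FIRST(bb) = {b}
FIRST(A) = {b, d}


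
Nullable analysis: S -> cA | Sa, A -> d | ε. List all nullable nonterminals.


A nonterminal is nullable iff some alternative derives ε (directly, or every symbol in it is nullable)
Nullable: {A}


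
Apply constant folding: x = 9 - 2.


9 - 2 = 7 at compile time
Optimized: x = 7


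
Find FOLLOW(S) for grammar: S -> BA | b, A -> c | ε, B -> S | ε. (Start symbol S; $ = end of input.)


$ ∈ FOLLOW(S). For each A -> αBβ: add FIRST(β)\{ε} to FOLLOW(B); if β nullable, add FOLLOW(A).
FOLLOW(S) = {$, c}


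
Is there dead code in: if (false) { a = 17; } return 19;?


condition is constant false, so the whole block is unreachable
Dead: 'if (false) { a = 17; }'


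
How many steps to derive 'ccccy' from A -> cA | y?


Derivation: A => cA => ccA => cccA => ccccA => ccccy
Steps: 5


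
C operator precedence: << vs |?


'<<' is shift (level 8); '|' is bitwise OR (level 3)
Higher level binds tighter
'<<' has higher precedence than '|'


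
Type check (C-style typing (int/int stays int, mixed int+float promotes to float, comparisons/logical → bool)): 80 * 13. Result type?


Operand types: int * int
Rule: mixed int/float promotes to float; int/int stays int
Result type: int


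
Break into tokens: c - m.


Scan left to right, longest-match per lexeme
Tokens: ID(c), OP(-), ID(m)


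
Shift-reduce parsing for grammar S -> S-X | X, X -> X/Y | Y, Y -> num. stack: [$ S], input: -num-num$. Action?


shift '-' to continue S -> S-X
Action: shift


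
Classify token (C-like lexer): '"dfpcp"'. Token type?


Pattern: double-quoted sequence
Type: STRING_LITERAL


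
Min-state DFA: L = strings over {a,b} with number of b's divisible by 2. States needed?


Track (count of b) mod 2: states 0..1, accept at 0
Minimal DFA: 2 states


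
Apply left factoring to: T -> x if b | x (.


Common prefix: 'x'
Factored: T -> x T', T' -> if b | (


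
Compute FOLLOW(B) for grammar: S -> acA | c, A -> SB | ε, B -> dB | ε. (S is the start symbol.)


$ ∈ FOLLOW(S). For each A -> αBβ: add FIRST(β)\{ε} to FOLLOW(B); if β nullable, add FOLLOW(A).
FOLLOW(B) = {$, d}


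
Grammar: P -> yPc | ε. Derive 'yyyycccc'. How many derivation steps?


Derivation: P => yPc => yyPcc => yyyPccc => yyyyPcccc => yyyycccc
Steps: 5


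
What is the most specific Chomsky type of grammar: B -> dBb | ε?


Single nonterminal LHS, but d^n b^n is not regular
Classification: Type 2 (Context-Free)


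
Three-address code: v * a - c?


Break into single-operator statements:
t1 = v * a
t2 = t1 - c


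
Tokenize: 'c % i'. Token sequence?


Scan left to right, longest-match per lexeme
Tokens: ID(c), OP(%), ID(i)


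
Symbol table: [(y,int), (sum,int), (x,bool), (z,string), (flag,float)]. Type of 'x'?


Lookup 'x' → type bool


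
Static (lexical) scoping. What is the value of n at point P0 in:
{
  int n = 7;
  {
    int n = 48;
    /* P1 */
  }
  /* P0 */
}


n declared in the same block as P0
n = 7


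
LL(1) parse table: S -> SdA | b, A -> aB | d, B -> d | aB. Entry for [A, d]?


For [A, d]: 'd' ∈ FIRST(d)
Entry: A -> d


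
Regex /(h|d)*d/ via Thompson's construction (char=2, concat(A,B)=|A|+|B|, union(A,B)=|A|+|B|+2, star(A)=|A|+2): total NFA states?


Syntax tree has 3 char leaf(s), 1 union(s), 1 star(s)
chars contribute 3×2 = 6; each union adds +2; each star adds +2
Total: 6 + 2 + 2 = 10 states


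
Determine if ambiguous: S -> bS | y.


right-linear, alternatives start with distinct terminals 'b' vs 'y': unique leftmost derivation
Unambiguous


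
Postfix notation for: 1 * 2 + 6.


Left to right (same or higher precedence on left)
Postfix: 1 2 * 6 +


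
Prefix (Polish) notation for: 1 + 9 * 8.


'*' binds tighter: tree is (+ 1 (* 9 8))
Prefix: + 1 * 9 8


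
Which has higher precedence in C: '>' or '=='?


'>' is relational (level 7); '==' is equality (level 6)
Higher level binds tighter
'>' has higher precedence than '=='


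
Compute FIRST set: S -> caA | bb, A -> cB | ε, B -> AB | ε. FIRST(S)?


Per alternative of S: FIRST(caA) = {c}; FIRST(bb) = {b}
FIRST(S) = {b, c}


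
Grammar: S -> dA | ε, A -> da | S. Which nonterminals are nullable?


A nonterminal is nullable iff some alternative derives ε (directly, or every symbol in it is nullable)
Nullable: {A, S}


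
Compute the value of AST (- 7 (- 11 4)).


Evaluate inner: (- 11 4) = 7
Evaluate root: (- 7 7) = 0
Result: 0


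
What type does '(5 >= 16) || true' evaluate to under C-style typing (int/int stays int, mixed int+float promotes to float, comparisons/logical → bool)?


Operand types: bool || bool
Rule: logical operators take bool operands and yield bool
Result type: bool


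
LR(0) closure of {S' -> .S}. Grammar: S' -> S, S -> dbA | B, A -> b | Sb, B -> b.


Start: S' -> .S
For each item with dot before a nonterminal B, add B -> .γ for every B-production
Closure: [S' -> .S, S -> .dbA, S -> .B, B -> .b]


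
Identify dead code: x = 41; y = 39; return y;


x is assigned but never read
Dead: 'x = 41'


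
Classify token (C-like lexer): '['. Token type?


Pattern: delimiter/punctuation
Type: PUNCTUATION


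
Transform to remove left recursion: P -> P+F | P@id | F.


Left-recursive alternatives: P+F, P@id; non-recursive: F
Introduce P': P -> FP', P' -> +FP' | @idP' | ε


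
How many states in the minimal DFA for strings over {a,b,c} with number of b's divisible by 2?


Track (count of b) mod 2: states 0..1, accept at 0
Minimal DFA: 2 states


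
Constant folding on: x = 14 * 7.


14 * 7 = 98 at compile time
Optimized: x = 98


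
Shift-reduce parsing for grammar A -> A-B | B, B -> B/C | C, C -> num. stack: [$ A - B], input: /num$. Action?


'/' can extend B; shift to build B -> B/C
Action: shift


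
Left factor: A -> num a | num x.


Common prefix: 'num'
Factored: A -> num A', A' -> a | x


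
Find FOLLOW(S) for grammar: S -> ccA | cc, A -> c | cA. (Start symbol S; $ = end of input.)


$ ∈ FOLLOW(S). For each A -> αBβ: add FIRST(β)\{ε} to FOLLOW(B); if β nullable, add FOLLOW(A).
FOLLOW(S) = {$}


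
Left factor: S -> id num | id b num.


Common prefix: 'id'
Factored: S -> id S', S' -> num | b num


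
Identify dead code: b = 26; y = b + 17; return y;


b is read by y's definition; y is returned
No dead code


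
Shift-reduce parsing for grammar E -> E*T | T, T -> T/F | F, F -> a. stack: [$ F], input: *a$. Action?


'F' (not preceded by T/) is the handle for T -> F
Action: reduce (T -> F)


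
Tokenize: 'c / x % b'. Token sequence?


Scan left to right, longest-match per lexeme
Tokens: ID(c), OP(/), ID(x), OP(%), ID(b)


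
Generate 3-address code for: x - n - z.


Break into single-operator statements:
t1 = x - n
t2 = t1 - z


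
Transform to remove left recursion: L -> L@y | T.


Left-recursive alternatives: L@y; non-recursive: T
Introduce L': L -> TL', L' -> @yL' | ε


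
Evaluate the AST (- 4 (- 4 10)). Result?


Evaluate inner: (- 4 10) = -6
Evaluate root: (- 4 -6) = 10
Result: 10


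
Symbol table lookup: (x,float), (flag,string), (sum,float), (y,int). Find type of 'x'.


Lookup 'x' → type float


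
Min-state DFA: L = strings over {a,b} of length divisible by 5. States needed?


Track length mod 5: states 0..4, accept at 0
Minimal DFA: 5 states


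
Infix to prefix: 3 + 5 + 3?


left-to-right (same/higher precedence on left): tree is (+ (+ 3 5) 3)
Prefix: + + 3 5 3


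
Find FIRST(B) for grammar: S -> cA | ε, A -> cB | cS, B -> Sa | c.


Per alternative of B: FIRST(Sa) = {a, c}; FIRST(c) = {c}
FIRST(B) = {a, c}


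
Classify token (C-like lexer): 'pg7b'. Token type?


Pattern: letter/underscore followed by alphanumerics, not a keyword
Type: IDENTIFIER


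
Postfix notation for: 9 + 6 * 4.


* has higher precedence, evaluate 6*4 first
Postfix: 9 6 4 * +


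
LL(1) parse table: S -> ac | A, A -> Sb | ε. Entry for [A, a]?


For [A, a]: 'a' ∈ FIRST(Sb)
Entry: A -> Sb


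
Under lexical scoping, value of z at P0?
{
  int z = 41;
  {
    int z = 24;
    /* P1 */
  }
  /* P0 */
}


z declared in the same block as P0
z = 41


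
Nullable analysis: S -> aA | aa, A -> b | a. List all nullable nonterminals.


A nonterminal is nullable iff some alternative derives ε (directly, or every symbol in it is nullable)
Nullable: {}


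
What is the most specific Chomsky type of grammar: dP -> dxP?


LHS has context (more than one symbol) and |LHS| ≤ |RHS|
Classification: Type 1 (Context-Sensitive)


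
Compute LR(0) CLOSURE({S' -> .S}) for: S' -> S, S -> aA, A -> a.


Start: S' -> .S
For each item with dot before a nonterminal B, add B -> .γ for every B-production
Closure: [S' -> .S, S -> .aA]


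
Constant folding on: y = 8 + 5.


8 + 5 = 13 at compile time
Optimized: y = 13


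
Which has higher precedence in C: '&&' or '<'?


'<' is relational (level 7); '&&' is logical AND (level 2)
Higher level binds tighter
'<' has higher precedence than '&&'


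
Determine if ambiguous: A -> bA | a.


right-linear, alternatives start with distinct terminals 'b' vs 'a': unique leftmost derivation
Unambiguous


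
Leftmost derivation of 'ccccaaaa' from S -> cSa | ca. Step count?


Derivation: S => cSa => ccSaa => cccSaaa => ccccaaaa
Steps: 4


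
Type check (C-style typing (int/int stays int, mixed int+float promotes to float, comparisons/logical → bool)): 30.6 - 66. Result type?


Operand types: float - int
Rule: mixed int/float promotes to float; int/int stays int
Result type: float


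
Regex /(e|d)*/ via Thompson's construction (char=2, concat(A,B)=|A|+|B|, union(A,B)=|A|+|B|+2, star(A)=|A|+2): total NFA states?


Syntax tree has 2 char leaf(s), 1 union(s), 1 star(s)
chars contribute 2×2 = 4; each union adds +2; each star adds +2
Total: 4 + 2 + 2 = 8 states


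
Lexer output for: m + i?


Scan left to right, longest-match per lexeme
Tokens: ID(m), OP(+), ID(i)


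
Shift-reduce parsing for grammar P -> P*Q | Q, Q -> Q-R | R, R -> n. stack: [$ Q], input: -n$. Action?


shift '-' to continue Q -> Q-R
Action: shift
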